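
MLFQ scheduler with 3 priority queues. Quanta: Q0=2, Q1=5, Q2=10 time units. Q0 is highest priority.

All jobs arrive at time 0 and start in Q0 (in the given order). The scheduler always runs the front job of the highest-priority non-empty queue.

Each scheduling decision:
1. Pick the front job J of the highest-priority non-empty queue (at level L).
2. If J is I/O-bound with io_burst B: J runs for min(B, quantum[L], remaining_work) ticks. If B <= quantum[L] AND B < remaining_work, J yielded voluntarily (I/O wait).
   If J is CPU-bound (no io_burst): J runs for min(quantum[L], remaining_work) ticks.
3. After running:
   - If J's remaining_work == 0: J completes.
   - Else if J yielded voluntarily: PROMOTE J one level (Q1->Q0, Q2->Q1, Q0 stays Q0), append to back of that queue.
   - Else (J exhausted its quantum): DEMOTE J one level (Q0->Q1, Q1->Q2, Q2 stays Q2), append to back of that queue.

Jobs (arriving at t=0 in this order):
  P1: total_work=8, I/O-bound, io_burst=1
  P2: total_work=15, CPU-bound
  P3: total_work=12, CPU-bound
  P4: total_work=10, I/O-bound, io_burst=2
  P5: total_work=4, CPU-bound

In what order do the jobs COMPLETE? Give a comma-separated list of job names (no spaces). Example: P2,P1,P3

t=0-1: P1@Q0 runs 1, rem=7, I/O yield, promote→Q0. Q0=[P2,P3,P4,P5,P1] Q1=[] Q2=[]
t=1-3: P2@Q0 runs 2, rem=13, quantum used, demote→Q1. Q0=[P3,P4,P5,P1] Q1=[P2] Q2=[]
t=3-5: P3@Q0 runs 2, rem=10, quantum used, demote→Q1. Q0=[P4,P5,P1] Q1=[P2,P3] Q2=[]
t=5-7: P4@Q0 runs 2, rem=8, I/O yield, promote→Q0. Q0=[P5,P1,P4] Q1=[P2,P3] Q2=[]
t=7-9: P5@Q0 runs 2, rem=2, quantum used, demote→Q1. Q0=[P1,P4] Q1=[P2,P3,P5] Q2=[]
t=9-10: P1@Q0 runs 1, rem=6, I/O yield, promote→Q0. Q0=[P4,P1] Q1=[P2,P3,P5] Q2=[]
t=10-12: P4@Q0 runs 2, rem=6, I/O yield, promote→Q0. Q0=[P1,P4] Q1=[P2,P3,P5] Q2=[]
t=12-13: P1@Q0 runs 1, rem=5, I/O yield, promote→Q0. Q0=[P4,P1] Q1=[P2,P3,P5] Q2=[]
t=13-15: P4@Q0 runs 2, rem=4, I/O yield, promote→Q0. Q0=[P1,P4] Q1=[P2,P3,P5] Q2=[]
t=15-16: P1@Q0 runs 1, rem=4, I/O yield, promote→Q0. Q0=[P4,P1] Q1=[P2,P3,P5] Q2=[]
t=16-18: P4@Q0 runs 2, rem=2, I/O yield, promote→Q0. Q0=[P1,P4] Q1=[P2,P3,P5] Q2=[]
t=18-19: P1@Q0 runs 1, rem=3, I/O yield, promote→Q0. Q0=[P4,P1] Q1=[P2,P3,P5] Q2=[]
t=19-21: P4@Q0 runs 2, rem=0, completes. Q0=[P1] Q1=[P2,P3,P5] Q2=[]
t=21-22: P1@Q0 runs 1, rem=2, I/O yield, promote→Q0. Q0=[P1] Q1=[P2,P3,P5] Q2=[]
t=22-23: P1@Q0 runs 1, rem=1, I/O yield, promote→Q0. Q0=[P1] Q1=[P2,P3,P5] Q2=[]
t=23-24: P1@Q0 runs 1, rem=0, completes. Q0=[] Q1=[P2,P3,P5] Q2=[]
t=24-29: P2@Q1 runs 5, rem=8, quantum used, demote→Q2. Q0=[] Q1=[P3,P5] Q2=[P2]
t=29-34: P3@Q1 runs 5, rem=5, quantum used, demote→Q2. Q0=[] Q1=[P5] Q2=[P2,P3]
t=34-36: P5@Q1 runs 2, rem=0, completes. Q0=[] Q1=[] Q2=[P2,P3]
t=36-44: P2@Q2 runs 8, rem=0, completes. Q0=[] Q1=[] Q2=[P3]
t=44-49: P3@Q2 runs 5, rem=0, completes. Q0=[] Q1=[] Q2=[]

Answer: P4,P1,P5,P2,P3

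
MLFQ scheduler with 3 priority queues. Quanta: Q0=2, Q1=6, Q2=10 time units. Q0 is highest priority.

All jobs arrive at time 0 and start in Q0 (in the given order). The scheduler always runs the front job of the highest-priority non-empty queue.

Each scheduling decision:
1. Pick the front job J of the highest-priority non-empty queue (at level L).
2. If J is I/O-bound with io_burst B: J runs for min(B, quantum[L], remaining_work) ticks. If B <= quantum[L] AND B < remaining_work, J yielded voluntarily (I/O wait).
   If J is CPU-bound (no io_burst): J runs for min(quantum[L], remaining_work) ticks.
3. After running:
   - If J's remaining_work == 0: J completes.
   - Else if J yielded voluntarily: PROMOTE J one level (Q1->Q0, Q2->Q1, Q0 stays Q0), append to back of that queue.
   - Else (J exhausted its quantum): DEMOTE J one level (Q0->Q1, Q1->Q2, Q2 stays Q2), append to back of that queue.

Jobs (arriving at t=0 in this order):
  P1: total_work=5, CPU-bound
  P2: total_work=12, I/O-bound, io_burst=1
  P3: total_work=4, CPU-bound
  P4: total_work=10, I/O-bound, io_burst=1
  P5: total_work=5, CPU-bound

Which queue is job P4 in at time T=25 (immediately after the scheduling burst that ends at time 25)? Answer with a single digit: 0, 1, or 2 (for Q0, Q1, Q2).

Answer: 0

Derivation:
t=0-2: P1@Q0 runs 2, rem=3, quantum used, demote→Q1. Q0=[P2,P3,P4,P5] Q1=[P1] Q2=[]
t=2-3: P2@Q0 runs 1, rem=11, I/O yield, promote→Q0. Q0=[P3,P4,P5,P2] Q1=[P1] Q2=[]
t=3-5: P3@Q0 runs 2, rem=2, quantum used, demote→Q1. Q0=[P4,P5,P2] Q1=[P1,P3] Q2=[]
t=5-6: P4@Q0 runs 1, rem=9, I/O yield, promote→Q0. Q0=[P5,P2,P4] Q1=[P1,P3] Q2=[]
t=6-8: P5@Q0 runs 2, rem=3, quantum used, demote→Q1. Q0=[P2,P4] Q1=[P1,P3,P5] Q2=[]
t=8-9: P2@Q0 runs 1, rem=10, I/O yield, promote→Q0. Q0=[P4,P2] Q1=[P1,P3,P5] Q2=[]
t=9-10: P4@Q0 runs 1, rem=8, I/O yield, promote→Q0. Q0=[P2,P4] Q1=[P1,P3,P5] Q2=[]
t=10-11: P2@Q0 runs 1, rem=9, I/O yield, promote→Q0. Q0=[P4,P2] Q1=[P1,P3,P5] Q2=[]
t=11-12: P4@Q0 runs 1, rem=7, I/O yield, promote→Q0. Q0=[P2,P4] Q1=[P1,P3,P5] Q2=[]
t=12-13: P2@Q0 runs 1, rem=8, I/O yield, promote→Q0. Q0=[P4,P2] Q1=[P1,P3,P5] Q2=[]
t=13-14: P4@Q0 runs 1, rem=6, I/O yield, promote→Q0. Q0=[P2,P4] Q1=[P1,P3,P5] Q2=[]
t=14-15: P2@Q0 runs 1, rem=7, I/O yield, promote→Q0. Q0=[P4,P2] Q1=[P1,P3,P5] Q2=[]
t=15-16: P4@Q0 runs 1, rem=5, I/O yield, promote→Q0. Q0=[P2,P4] Q1=[P1,P3,P5] Q2=[]
t=16-17: P2@Q0 runs 1, rem=6, I/O yield, promote→Q0. Q0=[P4,P2] Q1=[P1,P3,P5] Q2=[]
t=17-18: P4@Q0 runs 1, rem=4, I/O yield, promote→Q0. Q0=[P2,P4] Q1=[P1,P3,P5] Q2=[]
t=18-19: P2@Q0 runs 1, rem=5, I/O yield, promote→Q0. Q0=[P4,P2] Q1=[P1,P3,P5] Q2=[]
t=19-20: P4@Q0 runs 1, rem=3, I/O yield, promote→Q0. Q0=[P2,P4] Q1=[P1,P3,P5] Q2=[]
t=20-21: P2@Q0 runs 1, rem=4, I/O yield, promote→Q0. Q0=[P4,P2] Q1=[P1,P3,P5] Q2=[]
t=21-22: P4@Q0 runs 1, rem=2, I/O yield, promote→Q0. Q0=[P2,P4] Q1=[P1,P3,P5] Q2=[]
t=22-23: P2@Q0 runs 1, rem=3, I/O yield, promote→Q0. Q0=[P4,P2] Q1=[P1,P3,P5] Q2=[]
t=23-24: P4@Q0 runs 1, rem=1, I/O yield, promote→Q0. Q0=[P2,P4] Q1=[P1,P3,P5] Q2=[]
t=24-25: P2@Q0 runs 1, rem=2, I/O yield, promote→Q0. Q0=[P4,P2] Q1=[P1,P3,P5] Q2=[]
t=25-26: P4@Q0 runs 1, rem=0, completes. Q0=[P2] Q1=[P1,P3,P5] Q2=[]
t=26-27: P2@Q0 runs 1, rem=1, I/O yield, promote→Q0. Q0=[P2] Q1=[P1,P3,P5] Q2=[]
t=27-28: P2@Q0 runs 1, rem=0, completes. Q0=[] Q1=[P1,P3,P5] Q2=[]
t=28-31: P1@Q1 runs 3, rem=0, completes. Q0=[] Q1=[P3,P5] Q2=[]
t=31-33: P3@Q1 runs 2, rem=0, completes. Q0=[] Q1=[P5] Q2=[]
t=33-36: P5@Q1 runs 3, rem=0, completes. Q0=[] Q1=[] Q2=[]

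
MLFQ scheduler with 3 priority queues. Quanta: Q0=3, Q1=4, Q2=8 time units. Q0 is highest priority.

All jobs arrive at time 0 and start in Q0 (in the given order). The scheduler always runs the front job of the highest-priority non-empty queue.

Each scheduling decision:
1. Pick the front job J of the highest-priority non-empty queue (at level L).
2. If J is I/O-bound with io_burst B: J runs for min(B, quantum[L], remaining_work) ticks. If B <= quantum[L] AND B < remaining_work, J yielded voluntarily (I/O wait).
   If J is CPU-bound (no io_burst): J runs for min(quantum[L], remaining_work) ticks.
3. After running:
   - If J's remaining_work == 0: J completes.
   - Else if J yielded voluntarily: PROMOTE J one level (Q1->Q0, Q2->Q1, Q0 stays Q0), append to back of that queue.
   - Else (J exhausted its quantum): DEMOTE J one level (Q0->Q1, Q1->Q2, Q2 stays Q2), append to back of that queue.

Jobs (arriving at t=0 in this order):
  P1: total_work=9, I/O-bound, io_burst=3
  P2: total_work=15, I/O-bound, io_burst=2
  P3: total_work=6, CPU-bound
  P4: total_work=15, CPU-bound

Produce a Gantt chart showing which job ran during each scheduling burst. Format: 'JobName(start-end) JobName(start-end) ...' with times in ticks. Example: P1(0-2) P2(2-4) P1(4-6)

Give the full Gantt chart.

t=0-3: P1@Q0 runs 3, rem=6, I/O yield, promote→Q0. Q0=[P2,P3,P4,P1] Q1=[] Q2=[]
t=3-5: P2@Q0 runs 2, rem=13, I/O yield, promote→Q0. Q0=[P3,P4,P1,P2] Q1=[] Q2=[]
t=5-8: P3@Q0 runs 3, rem=3, quantum used, demote→Q1. Q0=[P4,P1,P2] Q1=[P3] Q2=[]
t=8-11: P4@Q0 runs 3, rem=12, quantum used, demote→Q1. Q0=[P1,P2] Q1=[P3,P4] Q2=[]
t=11-14: P1@Q0 runs 3, rem=3, I/O yield, promote→Q0. Q0=[P2,P1] Q1=[P3,P4] Q2=[]
t=14-16: P2@Q0 runs 2, rem=11, I/O yield, promote→Q0. Q0=[P1,P2] Q1=[P3,P4] Q2=[]
t=16-19: P1@Q0 runs 3, rem=0, completes. Q0=[P2] Q1=[P3,P4] Q2=[]
t=19-21: P2@Q0 runs 2, rem=9, I/O yield, promote→Q0. Q0=[P2] Q1=[P3,P4] Q2=[]
t=21-23: P2@Q0 runs 2, rem=7, I/O yield, promote→Q0. Q0=[P2] Q1=[P3,P4] Q2=[]
t=23-25: P2@Q0 runs 2, rem=5, I/O yield, promote→Q0. Q0=[P2] Q1=[P3,P4] Q2=[]
t=25-27: P2@Q0 runs 2, rem=3, I/O yield, promote→Q0. Q0=[P2] Q1=[P3,P4] Q2=[]
t=27-29: P2@Q0 runs 2, rem=1, I/O yield, promote→Q0. Q0=[P2] Q1=[P3,P4] Q2=[]
t=29-30: P2@Q0 runs 1, rem=0, completes. Q0=[] Q1=[P3,P4] Q2=[]
t=30-33: P3@Q1 runs 3, rem=0, completes. Q0=[] Q1=[P4] Q2=[]
t=33-37: P4@Q1 runs 4, rem=8, quantum used, demote→Q2. Q0=[] Q1=[] Q2=[P4]
t=37-45: P4@Q2 runs 8, rem=0, completes. Q0=[] Q1=[] Q2=[]

Answer: P1(0-3) P2(3-5) P3(5-8) P4(8-11) P1(11-14) P2(14-16) P1(16-19) P2(19-21) P2(21-23) P2(23-25) P2(25-27) P2(27-29) P2(29-30) P3(30-33) P4(33-37) P4(37-45)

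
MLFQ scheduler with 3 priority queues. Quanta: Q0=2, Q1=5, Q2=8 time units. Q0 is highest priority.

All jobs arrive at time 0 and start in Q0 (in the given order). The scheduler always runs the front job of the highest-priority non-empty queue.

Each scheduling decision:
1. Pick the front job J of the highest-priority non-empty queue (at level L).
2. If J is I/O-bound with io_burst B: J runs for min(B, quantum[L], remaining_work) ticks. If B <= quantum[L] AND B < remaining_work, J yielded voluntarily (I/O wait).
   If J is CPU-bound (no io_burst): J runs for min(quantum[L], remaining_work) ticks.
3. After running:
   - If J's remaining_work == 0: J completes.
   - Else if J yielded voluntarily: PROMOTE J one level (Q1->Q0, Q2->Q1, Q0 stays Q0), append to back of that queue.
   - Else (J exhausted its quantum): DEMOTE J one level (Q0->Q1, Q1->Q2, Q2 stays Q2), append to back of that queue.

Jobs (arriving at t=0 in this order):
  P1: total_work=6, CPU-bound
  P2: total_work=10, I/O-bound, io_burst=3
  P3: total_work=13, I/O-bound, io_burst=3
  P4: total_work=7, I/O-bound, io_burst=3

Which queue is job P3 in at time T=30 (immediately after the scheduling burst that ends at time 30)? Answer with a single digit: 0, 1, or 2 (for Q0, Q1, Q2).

Answer: 1

Derivation:
t=0-2: P1@Q0 runs 2, rem=4, quantum used, demote→Q1. Q0=[P2,P3,P4] Q1=[P1] Q2=[]
t=2-4: P2@Q0 runs 2, rem=8, quantum used, demote→Q1. Q0=[P3,P4] Q1=[P1,P2] Q2=[]
t=4-6: P3@Q0 runs 2, rem=11, quantum used, demote→Q1. Q0=[P4] Q1=[P1,P2,P3] Q2=[]
t=6-8: P4@Q0 runs 2, rem=5, quantum used, demote→Q1. Q0=[] Q1=[P1,P2,P3,P4] Q2=[]
t=8-12: P1@Q1 runs 4, rem=0, completes. Q0=[] Q1=[P2,P3,P4] Q2=[]
t=12-15: P2@Q1 runs 3, rem=5, I/O yield, promote→Q0. Q0=[P2] Q1=[P3,P4] Q2=[]
t=15-17: P2@Q0 runs 2, rem=3, quantum used, demote→Q1. Q0=[] Q1=[P3,P4,P2] Q2=[]
t=17-20: P3@Q1 runs 3, rem=8, I/O yield, promote→Q0. Q0=[P3] Q1=[P4,P2] Q2=[]
t=20-22: P3@Q0 runs 2, rem=6, quantum used, demote→Q1. Q0=[] Q1=[P4,P2,P3] Q2=[]
t=22-25: P4@Q1 runs 3, rem=2, I/O yield, promote→Q0. Q0=[P4] Q1=[P2,P3] Q2=[]
t=25-27: P4@Q0 runs 2, rem=0, completes. Q0=[] Q1=[P2,P3] Q2=[]
t=27-30: P2@Q1 runs 3, rem=0, completes. Q0=[] Q1=[P3] Q2=[]
t=30-33: P3@Q1 runs 3, rem=3, I/O yield, promote→Q0. Q0=[P3] Q1=[] Q2=[]
t=33-35: P3@Q0 runs 2, rem=1, quantum used, demote→Q1. Q0=[] Q1=[P3] Q2=[]
t=35-36: P3@Q1 runs 1, rem=0, completes. Q0=[] Q1=[] Q2=[]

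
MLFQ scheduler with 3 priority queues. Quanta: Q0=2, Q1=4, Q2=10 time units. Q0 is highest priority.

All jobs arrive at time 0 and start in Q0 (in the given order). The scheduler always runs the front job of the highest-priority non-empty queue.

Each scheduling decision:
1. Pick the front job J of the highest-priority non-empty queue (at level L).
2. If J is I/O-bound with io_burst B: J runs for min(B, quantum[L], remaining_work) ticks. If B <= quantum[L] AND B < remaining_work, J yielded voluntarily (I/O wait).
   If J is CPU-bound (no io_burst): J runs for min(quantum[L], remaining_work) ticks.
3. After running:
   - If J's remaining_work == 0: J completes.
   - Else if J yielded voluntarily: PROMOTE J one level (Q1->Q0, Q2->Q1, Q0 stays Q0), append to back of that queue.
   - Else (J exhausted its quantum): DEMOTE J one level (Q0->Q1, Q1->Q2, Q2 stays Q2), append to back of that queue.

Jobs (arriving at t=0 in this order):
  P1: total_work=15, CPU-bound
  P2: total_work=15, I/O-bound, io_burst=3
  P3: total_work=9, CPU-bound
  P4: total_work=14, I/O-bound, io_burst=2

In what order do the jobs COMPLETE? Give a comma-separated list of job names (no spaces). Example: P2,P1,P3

Answer: P4,P2,P1,P3

Derivation:
t=0-2: P1@Q0 runs 2, rem=13, quantum used, demote→Q1. Q0=[P2,P3,P4] Q1=[P1] Q2=[]
t=2-4: P2@Q0 runs 2, rem=13, quantum used, demote→Q1. Q0=[P3,P4] Q1=[P1,P2] Q2=[]
t=4-6: P3@Q0 runs 2, rem=7, quantum used, demote→Q1. Q0=[P4] Q1=[P1,P2,P3] Q2=[]
t=6-8: P4@Q0 runs 2, rem=12, I/O yield, promote→Q0. Q0=[P4] Q1=[P1,P2,P3] Q2=[]
t=8-10: P4@Q0 runs 2, rem=10, I/O yield, promote→Q0. Q0=[P4] Q1=[P1,P2,P3] Q2=[]
t=10-12: P4@Q0 runs 2, rem=8, I/O yield, promote→Q0. Q0=[P4] Q1=[P1,P2,P3] Q2=[]
t=12-14: P4@Q0 runs 2, rem=6, I/O yield, promote→Q0. Q0=[P4] Q1=[P1,P2,P3] Q2=[]
t=14-16: P4@Q0 runs 2, rem=4, I/O yield, promote→Q0. Q0=[P4] Q1=[P1,P2,P3] Q2=[]
t=16-18: P4@Q0 runs 2, rem=2, I/O yield, promote→Q0. Q0=[P4] Q1=[P1,P2,P3] Q2=[]
t=18-20: P4@Q0 runs 2, rem=0, completes. Q0=[] Q1=[P1,P2,P3] Q2=[]
t=20-24: P1@Q1 runs 4, rem=9, quantum used, demote→Q2. Q0=[] Q1=[P2,P3] Q2=[P1]
t=24-27: P2@Q1 runs 3, rem=10, I/O yield, promote→Q0. Q0=[P2] Q1=[P3] Q2=[P1]
t=27-29: P2@Q0 runs 2, rem=8, quantum used, demote→Q1. Q0=[] Q1=[P3,P2] Q2=[P1]
t=29-33: P3@Q1 runs 4, rem=3, quantum used, demote→Q2. Q0=[] Q1=[P2] Q2=[P1,P3]
t=33-36: P2@Q1 runs 3, rem=5, I/O yield, promote→Q0. Q0=[P2] Q1=[] Q2=[P1,P3]
t=36-38: P2@Q0 runs 2, rem=3, quantum used, demote→Q1. Q0=[] Q1=[P2] Q2=[P1,P3]
t=38-41: P2@Q1 runs 3, rem=0, completes. Q0=[] Q1=[] Q2=[P1,P3]
t=41-50: P1@Q2 runs 9, rem=0, completes. Q0=[] Q1=[] Q2=[P3]
t=50-53: P3@Q2 runs 3, rem=0, completes. Q0=[] Q1=[] Q2=[]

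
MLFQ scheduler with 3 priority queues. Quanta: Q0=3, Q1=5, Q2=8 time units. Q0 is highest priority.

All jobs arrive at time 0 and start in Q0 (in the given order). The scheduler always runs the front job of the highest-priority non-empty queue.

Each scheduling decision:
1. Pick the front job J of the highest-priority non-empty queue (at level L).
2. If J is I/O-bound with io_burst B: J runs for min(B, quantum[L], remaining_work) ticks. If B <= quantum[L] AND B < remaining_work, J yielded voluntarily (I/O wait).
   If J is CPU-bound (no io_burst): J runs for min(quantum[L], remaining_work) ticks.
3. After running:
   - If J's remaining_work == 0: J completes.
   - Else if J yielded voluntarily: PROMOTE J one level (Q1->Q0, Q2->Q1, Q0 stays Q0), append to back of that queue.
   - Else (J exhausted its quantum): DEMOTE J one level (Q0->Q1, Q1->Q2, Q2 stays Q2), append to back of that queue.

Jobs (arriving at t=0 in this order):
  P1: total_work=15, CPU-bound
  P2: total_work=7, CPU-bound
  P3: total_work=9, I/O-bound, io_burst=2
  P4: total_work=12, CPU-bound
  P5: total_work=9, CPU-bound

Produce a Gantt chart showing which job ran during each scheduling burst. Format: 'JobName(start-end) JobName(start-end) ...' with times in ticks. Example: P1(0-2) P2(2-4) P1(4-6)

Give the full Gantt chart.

Answer: P1(0-3) P2(3-6) P3(6-8) P4(8-11) P5(11-14) P3(14-16) P3(16-18) P3(18-20) P3(20-21) P1(21-26) P2(26-30) P4(30-35) P5(35-40) P1(40-47) P4(47-51) P5(51-52)

Derivation:
t=0-3: P1@Q0 runs 3, rem=12, quantum used, demote→Q1. Q0=[P2,P3,P4,P5] Q1=[P1] Q2=[]
t=3-6: P2@Q0 runs 3, rem=4, quantum used, demote→Q1. Q0=[P3,P4,P5] Q1=[P1,P2] Q2=[]
t=6-8: P3@Q0 runs 2, rem=7, I/O yield, promote→Q0. Q0=[P4,P5,P3] Q1=[P1,P2] Q2=[]
t=8-11: P4@Q0 runs 3, rem=9, quantum used, demote→Q1. Q0=[P5,P3] Q1=[P1,P2,P4] Q2=[]
t=11-14: P5@Q0 runs 3, rem=6, quantum used, demote→Q1. Q0=[P3] Q1=[P1,P2,P4,P5] Q2=[]
t=14-16: P3@Q0 runs 2, rem=5, I/O yield, promote→Q0. Q0=[P3] Q1=[P1,P2,P4,P5] Q2=[]
t=16-18: P3@Q0 runs 2, rem=3, I/O yield, promote→Q0. Q0=[P3] Q1=[P1,P2,P4,P5] Q2=[]
t=18-20: P3@Q0 runs 2, rem=1, I/O yield, promote→Q0. Q0=[P3] Q1=[P1,P2,P4,P5] Q2=[]
t=20-21: P3@Q0 runs 1, rem=0, completes. Q0=[] Q1=[P1,P2,P4,P5] Q2=[]
t=21-26: P1@Q1 runs 5, rem=7, quantum used, demote→Q2. Q0=[] Q1=[P2,P4,P5] Q2=[P1]
t=26-30: P2@Q1 runs 4, rem=0, completes. Q0=[] Q1=[P4,P5] Q2=[P1]
t=30-35: P4@Q1 runs 5, rem=4, quantum used, demote→Q2. Q0=[] Q1=[P5] Q2=[P1,P4]
t=35-40: P5@Q1 runs 5, rem=1, quantum used, demote→Q2. Q0=[] Q1=[] Q2=[P1,P4,P5]
t=40-47: P1@Q2 runs 7, rem=0, completes. Q0=[] Q1=[] Q2=[P4,P5]
t=47-51: P4@Q2 runs 4, rem=0, completes. Q0=[] Q1=[] Q2=[P5]
t=51-52: P5@Q2 runs 1, rem=0, completes. Q0=[] Q1=[] Q2=[]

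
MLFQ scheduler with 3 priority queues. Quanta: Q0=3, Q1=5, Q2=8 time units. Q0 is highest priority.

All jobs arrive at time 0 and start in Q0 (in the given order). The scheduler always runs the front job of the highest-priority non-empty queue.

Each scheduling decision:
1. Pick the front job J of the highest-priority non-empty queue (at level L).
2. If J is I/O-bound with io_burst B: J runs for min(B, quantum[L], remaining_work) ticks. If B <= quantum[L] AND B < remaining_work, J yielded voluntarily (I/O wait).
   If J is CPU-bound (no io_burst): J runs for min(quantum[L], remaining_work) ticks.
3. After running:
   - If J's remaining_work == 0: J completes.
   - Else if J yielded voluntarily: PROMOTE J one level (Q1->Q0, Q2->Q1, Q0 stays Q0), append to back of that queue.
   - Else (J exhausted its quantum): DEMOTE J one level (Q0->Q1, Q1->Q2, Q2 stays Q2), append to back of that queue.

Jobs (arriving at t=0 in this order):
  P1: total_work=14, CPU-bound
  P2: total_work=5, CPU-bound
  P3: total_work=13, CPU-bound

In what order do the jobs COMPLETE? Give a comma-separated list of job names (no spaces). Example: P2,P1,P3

t=0-3: P1@Q0 runs 3, rem=11, quantum used, demote→Q1. Q0=[P2,P3] Q1=[P1] Q2=[]
t=3-6: P2@Q0 runs 3, rem=2, quantum used, demote→Q1. Q0=[P3] Q1=[P1,P2] Q2=[]
t=6-9: P3@Q0 runs 3, rem=10, quantum used, demote→Q1. Q0=[] Q1=[P1,P2,P3] Q2=[]
t=9-14: P1@Q1 runs 5, rem=6, quantum used, demote→Q2. Q0=[] Q1=[P2,P3] Q2=[P1]
t=14-16: P2@Q1 runs 2, rem=0, completes. Q0=[] Q1=[P3] Q2=[P1]
t=16-21: P3@Q1 runs 5, rem=5, quantum used, demote→Q2. Q0=[] Q1=[] Q2=[P1,P3]
t=21-27: P1@Q2 runs 6, rem=0, completes. Q0=[] Q1=[] Q2=[P3]
t=27-32: P3@Q2 runs 5, rem=0, completes. Q0=[] Q1=[] Q2=[]

Answer: P2,P1,P3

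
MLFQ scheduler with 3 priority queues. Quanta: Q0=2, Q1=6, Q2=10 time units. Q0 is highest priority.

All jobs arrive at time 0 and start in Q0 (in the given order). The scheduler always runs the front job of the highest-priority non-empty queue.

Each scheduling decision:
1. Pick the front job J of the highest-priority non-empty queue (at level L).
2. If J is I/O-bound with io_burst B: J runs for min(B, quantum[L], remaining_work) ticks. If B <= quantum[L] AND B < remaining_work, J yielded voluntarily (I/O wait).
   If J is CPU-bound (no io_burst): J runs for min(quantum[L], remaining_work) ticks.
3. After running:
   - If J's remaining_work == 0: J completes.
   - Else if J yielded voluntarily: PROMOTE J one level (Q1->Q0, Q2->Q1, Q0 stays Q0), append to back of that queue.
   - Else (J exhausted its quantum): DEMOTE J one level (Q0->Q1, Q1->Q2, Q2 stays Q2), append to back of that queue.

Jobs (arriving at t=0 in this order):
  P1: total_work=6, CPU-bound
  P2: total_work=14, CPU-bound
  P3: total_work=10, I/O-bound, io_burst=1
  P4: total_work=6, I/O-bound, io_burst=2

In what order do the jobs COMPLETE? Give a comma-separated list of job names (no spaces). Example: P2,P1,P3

t=0-2: P1@Q0 runs 2, rem=4, quantum used, demote→Q1. Q0=[P2,P3,P4] Q1=[P1] Q2=[]
t=2-4: P2@Q0 runs 2, rem=12, quantum used, demote→Q1. Q0=[P3,P4] Q1=[P1,P2] Q2=[]
t=4-5: P3@Q0 runs 1, rem=9, I/O yield, promote→Q0. Q0=[P4,P3] Q1=[P1,P2] Q2=[]
t=5-7: P4@Q0 runs 2, rem=4, I/O yield, promote→Q0. Q0=[P3,P4] Q1=[P1,P2] Q2=[]
t=7-8: P3@Q0 runs 1, rem=8, I/O yield, promote→Q0. Q0=[P4,P3] Q1=[P1,P2] Q2=[]
t=8-10: P4@Q0 runs 2, rem=2, I/O yield, promote→Q0. Q0=[P3,P4] Q1=[P1,P2] Q2=[]
t=10-11: P3@Q0 runs 1, rem=7, I/O yield, promote→Q0. Q0=[P4,P3] Q1=[P1,P2] Q2=[]
t=11-13: P4@Q0 runs 2, rem=0, completes. Q0=[P3] Q1=[P1,P2] Q2=[]
t=13-14: P3@Q0 runs 1, rem=6, I/O yield, promote→Q0. Q0=[P3] Q1=[P1,P2] Q2=[]
t=14-15: P3@Q0 runs 1, rem=5, I/O yield, promote→Q0. Q0=[P3] Q1=[P1,P2] Q2=[]
t=15-16: P3@Q0 runs 1, rem=4, I/O yield, promote→Q0. Q0=[P3] Q1=[P1,P2] Q2=[]
t=16-17: P3@Q0 runs 1, rem=3, I/O yield, promote→Q0. Q0=[P3] Q1=[P1,P2] Q2=[]
t=17-18: P3@Q0 runs 1, rem=2, I/O yield, promote→Q0. Q0=[P3] Q1=[P1,P2] Q2=[]
t=18-19: P3@Q0 runs 1, rem=1, I/O yield, promote→Q0. Q0=[P3] Q1=[P1,P2] Q2=[]
t=19-20: P3@Q0 runs 1, rem=0, completes. Q0=[] Q1=[P1,P2] Q2=[]
t=20-24: P1@Q1 runs 4, rem=0, completes. Q0=[] Q1=[P2] Q2=[]
t=24-30: P2@Q1 runs 6, rem=6, quantum used, demote→Q2. Q0=[] Q1=[] Q2=[P2]
t=30-36: P2@Q2 runs 6, rem=0, completes. Q0=[] Q1=[] Q2=[]

Answer: P4,P3,P1,P2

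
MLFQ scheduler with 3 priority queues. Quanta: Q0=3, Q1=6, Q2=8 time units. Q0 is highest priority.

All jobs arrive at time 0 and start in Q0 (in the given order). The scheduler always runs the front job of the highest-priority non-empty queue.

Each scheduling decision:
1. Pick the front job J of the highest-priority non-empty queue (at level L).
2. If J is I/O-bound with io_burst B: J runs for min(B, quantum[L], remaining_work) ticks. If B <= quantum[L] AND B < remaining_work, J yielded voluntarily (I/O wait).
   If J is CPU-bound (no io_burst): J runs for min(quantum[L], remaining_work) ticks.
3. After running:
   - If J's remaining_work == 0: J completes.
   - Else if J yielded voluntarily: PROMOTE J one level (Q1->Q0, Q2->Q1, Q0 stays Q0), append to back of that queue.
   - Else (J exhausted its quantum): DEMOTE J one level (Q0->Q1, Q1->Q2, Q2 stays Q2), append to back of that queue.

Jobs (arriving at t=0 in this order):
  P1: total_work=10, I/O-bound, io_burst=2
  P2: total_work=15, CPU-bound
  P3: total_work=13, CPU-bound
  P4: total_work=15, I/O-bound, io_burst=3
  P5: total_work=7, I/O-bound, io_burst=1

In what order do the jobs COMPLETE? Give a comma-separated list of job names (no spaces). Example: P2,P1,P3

t=0-2: P1@Q0 runs 2, rem=8, I/O yield, promote→Q0. Q0=[P2,P3,P4,P5,P1] Q1=[] Q2=[]
t=2-5: P2@Q0 runs 3, rem=12, quantum used, demote→Q1. Q0=[P3,P4,P5,P1] Q1=[P2] Q2=[]
t=5-8: P3@Q0 runs 3, rem=10, quantum used, demote→Q1. Q0=[P4,P5,P1] Q1=[P2,P3] Q2=[]
t=8-11: P4@Q0 runs 3, rem=12, I/O yield, promote→Q0. Q0=[P5,P1,P4] Q1=[P2,P3] Q2=[]
t=11-12: P5@Q0 runs 1, rem=6, I/O yield, promote→Q0. Q0=[P1,P4,P5] Q1=[P2,P3] Q2=[]
t=12-14: P1@Q0 runs 2, rem=6, I/O yield, promote→Q0. Q0=[P4,P5,P1] Q1=[P2,P3] Q2=[]
t=14-17: P4@Q0 runs 3, rem=9, I/O yield, promote→Q0. Q0=[P5,P1,P4] Q1=[P2,P3] Q2=[]
t=17-18: P5@Q0 runs 1, rem=5, I/O yield, promote→Q0. Q0=[P1,P4,P5] Q1=[P2,P3] Q2=[]
t=18-20: P1@Q0 runs 2, rem=4, I/O yield, promote→Q0. Q0=[P4,P5,P1] Q1=[P2,P3] Q2=[]
t=20-23: P4@Q0 runs 3, rem=6, I/O yield, promote→Q0. Q0=[P5,P1,P4] Q1=[P2,P3] Q2=[]
t=23-24: P5@Q0 runs 1, rem=4, I/O yield, promote→Q0. Q0=[P1,P4,P5] Q1=[P2,P3] Q2=[]
t=24-26: P1@Q0 runs 2, rem=2, I/O yield, promote→Q0. Q0=[P4,P5,P1] Q1=[P2,P3] Q2=[]
t=26-29: P4@Q0 runs 3, rem=3, I/O yield, promote→Q0. Q0=[P5,P1,P4] Q1=[P2,P3] Q2=[]
t=29-30: P5@Q0 runs 1, rem=3, I/O yield, promote→Q0. Q0=[P1,P4,P5] Q1=[P2,P3] Q2=[]
t=30-32: P1@Q0 runs 2, rem=0, completes. Q0=[P4,P5] Q1=[P2,P3] Q2=[]
t=32-35: P4@Q0 runs 3, rem=0, completes. Q0=[P5] Q1=[P2,P3] Q2=[]
t=35-36: P5@Q0 runs 1, rem=2, I/O yield, promote→Q0. Q0=[P5] Q1=[P2,P3] Q2=[]
t=36-37: P5@Q0 runs 1, rem=1, I/O yield, promote→Q0. Q0=[P5] Q1=[P2,P3] Q2=[]
t=37-38: P5@Q0 runs 1, rem=0, completes. Q0=[] Q1=[P2,P3] Q2=[]
t=38-44: P2@Q1 runs 6, rem=6, quantum used, demote→Q2. Q0=[] Q1=[P3] Q2=[P2]
t=44-50: P3@Q1 runs 6, rem=4, quantum used, demote→Q2. Q0=[] Q1=[] Q2=[P2,P3]
t=50-56: P2@Q2 runs 6, rem=0, completes. Q0=[] Q1=[] Q2=[P3]
t=56-60: P3@Q2 runs 4, rem=0, completes. Q0=[] Q1=[] Q2=[]

Answer: P1,P4,P5,P2,P3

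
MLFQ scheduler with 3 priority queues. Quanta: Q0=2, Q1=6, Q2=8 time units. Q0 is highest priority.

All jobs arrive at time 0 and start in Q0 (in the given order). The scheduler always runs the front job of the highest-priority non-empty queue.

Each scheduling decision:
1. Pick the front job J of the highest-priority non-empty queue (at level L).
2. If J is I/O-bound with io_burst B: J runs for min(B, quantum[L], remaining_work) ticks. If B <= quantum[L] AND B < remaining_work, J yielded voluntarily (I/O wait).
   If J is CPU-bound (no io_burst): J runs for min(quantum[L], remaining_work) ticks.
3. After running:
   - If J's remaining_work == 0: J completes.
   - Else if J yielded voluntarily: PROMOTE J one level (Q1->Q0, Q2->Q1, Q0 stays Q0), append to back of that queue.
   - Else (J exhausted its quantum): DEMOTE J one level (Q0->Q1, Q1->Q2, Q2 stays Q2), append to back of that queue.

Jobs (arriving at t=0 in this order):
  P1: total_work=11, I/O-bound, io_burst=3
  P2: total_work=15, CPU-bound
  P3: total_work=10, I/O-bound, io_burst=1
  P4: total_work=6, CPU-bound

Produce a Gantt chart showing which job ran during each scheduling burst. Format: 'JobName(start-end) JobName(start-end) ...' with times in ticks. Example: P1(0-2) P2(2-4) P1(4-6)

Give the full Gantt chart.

t=0-2: P1@Q0 runs 2, rem=9, quantum used, demote→Q1. Q0=[P2,P3,P4] Q1=[P1] Q2=[]
t=2-4: P2@Q0 runs 2, rem=13, quantum used, demote→Q1. Q0=[P3,P4] Q1=[P1,P2] Q2=[]
t=4-5: P3@Q0 runs 1, rem=9, I/O yield, promote→Q0. Q0=[P4,P3] Q1=[P1,P2] Q2=[]
t=5-7: P4@Q0 runs 2, rem=4, quantum used, demote→Q1. Q0=[P3] Q1=[P1,P2,P4] Q2=[]
t=7-8: P3@Q0 runs 1, rem=8, I/O yield, promote→Q0. Q0=[P3] Q1=[P1,P2,P4] Q2=[]
t=8-9: P3@Q0 runs 1, rem=7, I/O yield, promote→Q0. Q0=[P3] Q1=[P1,P2,P4] Q2=[]
t=9-10: P3@Q0 runs 1, rem=6, I/O yield, promote→Q0. Q0=[P3] Q1=[P1,P2,P4] Q2=[]
t=10-11: P3@Q0 runs 1, rem=5, I/O yield, promote→Q0. Q0=[P3] Q1=[P1,P2,P4] Q2=[]
t=11-12: P3@Q0 runs 1, rem=4, I/O yield, promote→Q0. Q0=[P3] Q1=[P1,P2,P4] Q2=[]
t=12-13: P3@Q0 runs 1, rem=3, I/O yield, promote→Q0. Q0=[P3] Q1=[P1,P2,P4] Q2=[]
t=13-14: P3@Q0 runs 1, rem=2, I/O yield, promote→Q0. Q0=[P3] Q1=[P1,P2,P4] Q2=[]
t=14-15: P3@Q0 runs 1, rem=1, I/O yield, promote→Q0. Q0=[P3] Q1=[P1,P2,P4] Q2=[]
t=15-16: P3@Q0 runs 1, rem=0, completes. Q0=[] Q1=[P1,P2,P4] Q2=[]
t=16-19: P1@Q1 runs 3, rem=6, I/O yield, promote→Q0. Q0=[P1] Q1=[P2,P4] Q2=[]
t=19-21: P1@Q0 runs 2, rem=4, quantum used, demote→Q1. Q0=[] Q1=[P2,P4,P1] Q2=[]
t=21-27: P2@Q1 runs 6, rem=7, quantum used, demote→Q2. Q0=[] Q1=[P4,P1] Q2=[P2]
t=27-31: P4@Q1 runs 4, rem=0, completes. Q0=[] Q1=[P1] Q2=[P2]
t=31-34: P1@Q1 runs 3, rem=1, I/O yield, promote→Q0. Q0=[P1] Q1=[] Q2=[P2]
t=34-35: P1@Q0 runs 1, rem=0, completes. Q0=[] Q1=[] Q2=[P2]
t=35-42: P2@Q2 runs 7, rem=0, completes. Q0=[] Q1=[] Q2=[]

Answer: P1(0-2) P2(2-4) P3(4-5) P4(5-7) P3(7-8) P3(8-9) P3(9-10) P3(10-11) P3(11-12) P3(12-13) P3(13-14) P3(14-15) P3(15-16) P1(16-19) P1(19-21) P2(21-27) P4(27-31) P1(31-34) P1(34-35) P2(35-42)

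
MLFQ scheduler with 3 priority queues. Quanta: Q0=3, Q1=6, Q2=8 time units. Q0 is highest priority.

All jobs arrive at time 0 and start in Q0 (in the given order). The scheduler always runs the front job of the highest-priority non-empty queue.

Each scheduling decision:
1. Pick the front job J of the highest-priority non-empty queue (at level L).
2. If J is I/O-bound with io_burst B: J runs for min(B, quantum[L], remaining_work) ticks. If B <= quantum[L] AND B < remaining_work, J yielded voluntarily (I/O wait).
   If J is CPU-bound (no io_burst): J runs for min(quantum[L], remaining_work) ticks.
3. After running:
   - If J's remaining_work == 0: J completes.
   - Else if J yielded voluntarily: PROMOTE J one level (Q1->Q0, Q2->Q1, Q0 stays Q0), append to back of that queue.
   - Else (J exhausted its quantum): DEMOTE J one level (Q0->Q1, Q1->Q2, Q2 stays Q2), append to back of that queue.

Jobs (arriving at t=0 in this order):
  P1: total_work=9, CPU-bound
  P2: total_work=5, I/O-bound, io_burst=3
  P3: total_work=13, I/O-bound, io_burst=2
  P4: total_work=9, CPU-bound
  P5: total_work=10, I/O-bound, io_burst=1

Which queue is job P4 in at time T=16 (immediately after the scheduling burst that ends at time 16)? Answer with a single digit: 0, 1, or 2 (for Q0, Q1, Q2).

Answer: 1

Derivation:
t=0-3: P1@Q0 runs 3, rem=6, quantum used, demote→Q1. Q0=[P2,P3,P4,P5] Q1=[P1] Q2=[]
t=3-6: P2@Q0 runs 3, rem=2, I/O yield, promote→Q0. Q0=[P3,P4,P5,P2] Q1=[P1] Q2=[]
t=6-8: P3@Q0 runs 2, rem=11, I/O yield, promote→Q0. Q0=[P4,P5,P2,P3] Q1=[P1] Q2=[]
t=8-11: P4@Q0 runs 3, rem=6, quantum used, demote→Q1. Q0=[P5,P2,P3] Q1=[P1,P4] Q2=[]
t=11-12: P5@Q0 runs 1, rem=9, I/O yield, promote→Q0. Q0=[P2,P3,P5] Q1=[P1,P4] Q2=[]
t=12-14: P2@Q0 runs 2, rem=0, completes. Q0=[P3,P5] Q1=[P1,P4] Q2=[]
t=14-16: P3@Q0 runs 2, rem=9, I/O yield, promote→Q0. Q0=[P5,P3] Q1=[P1,P4] Q2=[]
t=16-17: P5@Q0 runs 1, rem=8, I/O yield, promote→Q0. Q0=[P3,P5] Q1=[P1,P4] Q2=[]
t=17-19: P3@Q0 runs 2, rem=7, I/O yield, promote→Q0. Q0=[P5,P3] Q1=[P1,P4] Q2=[]
t=19-20: P5@Q0 runs 1, rem=7, I/O yield, promote→Q0. Q0=[P3,P5] Q1=[P1,P4] Q2=[]
t=20-22: P3@Q0 runs 2, rem=5, I/O yield, promote→Q0. Q0=[P5,P3] Q1=[P1,P4] Q2=[]
t=22-23: P5@Q0 runs 1, rem=6, I/O yield, promote→Q0. Q0=[P3,P5] Q1=[P1,P4] Q2=[]
t=23-25: P3@Q0 runs 2, rem=3, I/O yield, promote→Q0. Q0=[P5,P3] Q1=[P1,P4] Q2=[]
t=25-26: P5@Q0 runs 1, rem=5, I/O yield, promote→Q0. Q0=[P3,P5] Q1=[P1,P4] Q2=[]
t=26-28: P3@Q0 runs 2, rem=1, I/O yield, promote→Q0. Q0=[P5,P3] Q1=[P1,P4] Q2=[]
t=28-29: P5@Q0 runs 1, rem=4, I/O yield, promote→Q0. Q0=[P3,P5] Q1=[P1,P4] Q2=[]
t=29-30: P3@Q0 runs 1, rem=0, completes. Q0=[P5] Q1=[P1,P4] Q2=[]
t=30-31: P5@Q0 runs 1, rem=3, I/O yield, promote→Q0. Q0=[P5] Q1=[P1,P4] Q2=[]
t=31-32: P5@Q0 runs 1, rem=2, I/O yield, promote→Q0. Q0=[P5] Q1=[P1,P4] Q2=[]
t=32-33: P5@Q0 runs 1, rem=1, I/O yield, promote→Q0. Q0=[P5] Q1=[P1,P4] Q2=[]
t=33-34: P5@Q0 runs 1, rem=0, completes. Q0=[] Q1=[P1,P4] Q2=[]
t=34-40: P1@Q1 runs 6, rem=0, completes. Q0=[] Q1=[P4] Q2=[]
t=40-46: P4@Q1 runs 6, rem=0, completes. Q0=[] Q1=[] Q2=[]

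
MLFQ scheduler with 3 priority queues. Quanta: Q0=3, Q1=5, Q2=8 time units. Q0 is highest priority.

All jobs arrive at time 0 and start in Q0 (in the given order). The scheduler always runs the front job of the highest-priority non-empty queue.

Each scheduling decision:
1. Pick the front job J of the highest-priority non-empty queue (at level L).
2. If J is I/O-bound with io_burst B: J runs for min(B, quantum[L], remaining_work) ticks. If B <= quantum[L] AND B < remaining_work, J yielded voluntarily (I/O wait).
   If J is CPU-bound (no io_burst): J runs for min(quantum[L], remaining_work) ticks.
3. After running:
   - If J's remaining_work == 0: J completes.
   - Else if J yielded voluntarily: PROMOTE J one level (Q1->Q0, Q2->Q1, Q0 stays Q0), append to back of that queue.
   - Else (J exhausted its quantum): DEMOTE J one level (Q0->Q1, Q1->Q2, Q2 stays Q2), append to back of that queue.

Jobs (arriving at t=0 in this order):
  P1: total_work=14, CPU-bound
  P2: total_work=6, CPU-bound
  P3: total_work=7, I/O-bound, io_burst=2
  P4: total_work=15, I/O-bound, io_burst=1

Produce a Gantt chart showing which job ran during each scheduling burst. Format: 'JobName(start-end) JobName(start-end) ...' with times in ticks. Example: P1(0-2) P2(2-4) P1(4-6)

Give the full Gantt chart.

t=0-3: P1@Q0 runs 3, rem=11, quantum used, demote→Q1. Q0=[P2,P3,P4] Q1=[P1] Q2=[]
t=3-6: P2@Q0 runs 3, rem=3, quantum used, demote→Q1. Q0=[P3,P4] Q1=[P1,P2] Q2=[]
t=6-8: P3@Q0 runs 2, rem=5, I/O yield, promote→Q0. Q0=[P4,P3] Q1=[P1,P2] Q2=[]
t=8-9: P4@Q0 runs 1, rem=14, I/O yield, promote→Q0. Q0=[P3,P4] Q1=[P1,P2] Q2=[]
t=9-11: P3@Q0 runs 2, rem=3, I/O yield, promote→Q0. Q0=[P4,P3] Q1=[P1,P2] Q2=[]
t=11-12: P4@Q0 runs 1, rem=13, I/O yield, promote→Q0. Q0=[P3,P4] Q1=[P1,P2] Q2=[]
t=12-14: P3@Q0 runs 2, rem=1, I/O yield, promote→Q0. Q0=[P4,P3] Q1=[P1,P2] Q2=[]
t=14-15: P4@Q0 runs 1, rem=12, I/O yield, promote→Q0. Q0=[P3,P4] Q1=[P1,P2] Q2=[]
t=15-16: P3@Q0 runs 1, rem=0, completes. Q0=[P4] Q1=[P1,P2] Q2=[]
t=16-17: P4@Q0 runs 1, rem=11, I/O yield, promote→Q0. Q0=[P4] Q1=[P1,P2] Q2=[]
t=17-18: P4@Q0 runs 1, rem=10, I/O yield, promote→Q0. Q0=[P4] Q1=[P1,P2] Q2=[]
t=18-19: P4@Q0 runs 1, rem=9, I/O yield, promote→Q0. Q0=[P4] Q1=[P1,P2] Q2=[]
t=19-20: P4@Q0 runs 1, rem=8, I/O yield, promote→Q0. Q0=[P4] Q1=[P1,P2] Q2=[]
t=20-21: P4@Q0 runs 1, rem=7, I/O yield, promote→Q0. Q0=[P4] Q1=[P1,P2] Q2=[]
t=21-22: P4@Q0 runs 1, rem=6, I/O yield, promote→Q0. Q0=[P4] Q1=[P1,P2] Q2=[]
t=22-23: P4@Q0 runs 1, rem=5, I/O yield, promote→Q0. Q0=[P4] Q1=[P1,P2] Q2=[]
t=23-24: P4@Q0 runs 1, rem=4, I/O yield, promote→Q0. Q0=[P4] Q1=[P1,P2] Q2=[]
t=24-25: P4@Q0 runs 1, rem=3, I/O yield, promote→Q0. Q0=[P4] Q1=[P1,P2] Q2=[]
t=25-26: P4@Q0 runs 1, rem=2, I/O yield, promote→Q0. Q0=[P4] Q1=[P1,P2] Q2=[]
t=26-27: P4@Q0 runs 1, rem=1, I/O yield, promote→Q0. Q0=[P4] Q1=[P1,P2] Q2=[]
t=27-28: P4@Q0 runs 1, rem=0, completes. Q0=[] Q1=[P1,P2] Q2=[]
t=28-33: P1@Q1 runs 5, rem=6, quantum used, demote→Q2. Q0=[] Q1=[P2] Q2=[P1]
t=33-36: P2@Q1 runs 3, rem=0, completes. Q0=[] Q1=[] Q2=[P1]
t=36-42: P1@Q2 runs 6, rem=0, completes. Q0=[] Q1=[] Q2=[]

Answer: P1(0-3) P2(3-6) P3(6-8) P4(8-9) P3(9-11) P4(11-12) P3(12-14) P4(14-15) P3(15-16) P4(16-17) P4(17-18) P4(18-19) P4(19-20) P4(20-21) P4(21-22) P4(22-23) P4(23-24) P4(24-25) P4(25-26) P4(26-27) P4(27-28) P1(28-33) P2(33-36) P1(36-42)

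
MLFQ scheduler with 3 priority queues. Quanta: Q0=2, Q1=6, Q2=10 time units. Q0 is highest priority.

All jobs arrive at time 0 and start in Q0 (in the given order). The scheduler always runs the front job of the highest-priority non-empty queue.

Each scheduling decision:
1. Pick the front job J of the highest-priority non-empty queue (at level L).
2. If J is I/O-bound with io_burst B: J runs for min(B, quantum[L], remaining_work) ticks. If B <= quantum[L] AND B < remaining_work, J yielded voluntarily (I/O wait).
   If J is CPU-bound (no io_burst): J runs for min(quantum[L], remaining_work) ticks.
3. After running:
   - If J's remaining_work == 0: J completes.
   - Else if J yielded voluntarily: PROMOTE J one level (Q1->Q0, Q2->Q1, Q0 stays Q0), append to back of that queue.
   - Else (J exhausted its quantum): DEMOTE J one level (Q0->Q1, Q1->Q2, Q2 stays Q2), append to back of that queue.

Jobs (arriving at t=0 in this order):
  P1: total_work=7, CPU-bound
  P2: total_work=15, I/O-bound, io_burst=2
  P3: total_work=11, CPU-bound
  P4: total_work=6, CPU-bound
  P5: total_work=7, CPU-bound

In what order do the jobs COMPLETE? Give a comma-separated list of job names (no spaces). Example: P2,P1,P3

t=0-2: P1@Q0 runs 2, rem=5, quantum used, demote→Q1. Q0=[P2,P3,P4,P5] Q1=[P1] Q2=[]
t=2-4: P2@Q0 runs 2, rem=13, I/O yield, promote→Q0. Q0=[P3,P4,P5,P2] Q1=[P1] Q2=[]
t=4-6: P3@Q0 runs 2, rem=9, quantum used, demote→Q1. Q0=[P4,P5,P2] Q1=[P1,P3] Q2=[]
t=6-8: P4@Q0 runs 2, rem=4, quantum used, demote→Q1. Q0=[P5,P2] Q1=[P1,P3,P4] Q2=[]
t=8-10: P5@Q0 runs 2, rem=5, quantum used, demote→Q1. Q0=[P2] Q1=[P1,P3,P4,P5] Q2=[]
t=10-12: P2@Q0 runs 2, rem=11, I/O yield, promote→Q0. Q0=[P2] Q1=[P1,P3,P4,P5] Q2=[]
t=12-14: P2@Q0 runs 2, rem=9, I/O yield, promote→Q0. Q0=[P2] Q1=[P1,P3,P4,P5] Q2=[]
t=14-16: P2@Q0 runs 2, rem=7, I/O yield, promote→Q0. Q0=[P2] Q1=[P1,P3,P4,P5] Q2=[]
t=16-18: P2@Q0 runs 2, rem=5, I/O yield, promote→Q0. Q0=[P2] Q1=[P1,P3,P4,P5] Q2=[]
t=18-20: P2@Q0 runs 2, rem=3, I/O yield, promote→Q0. Q0=[P2] Q1=[P1,P3,P4,P5] Q2=[]
t=20-22: P2@Q0 runs 2, rem=1, I/O yield, promote→Q0. Q0=[P2] Q1=[P1,P3,P4,P5] Q2=[]
t=22-23: P2@Q0 runs 1, rem=0, completes. Q0=[] Q1=[P1,P3,P4,P5] Q2=[]
t=23-28: P1@Q1 runs 5, rem=0, completes. Q0=[] Q1=[P3,P4,P5] Q2=[]
t=28-34: P3@Q1 runs 6, rem=3, quantum used, demote→Q2. Q0=[] Q1=[P4,P5] Q2=[P3]
t=34-38: P4@Q1 runs 4, rem=0, completes. Q0=[] Q1=[P5] Q2=[P3]
t=38-43: P5@Q1 runs 5, rem=0, completes. Q0=[] Q1=[] Q2=[P3]
t=43-46: P3@Q2 runs 3, rem=0, completes. Q0=[] Q1=[] Q2=[]

Answer: P2,P1,P4,P5,P3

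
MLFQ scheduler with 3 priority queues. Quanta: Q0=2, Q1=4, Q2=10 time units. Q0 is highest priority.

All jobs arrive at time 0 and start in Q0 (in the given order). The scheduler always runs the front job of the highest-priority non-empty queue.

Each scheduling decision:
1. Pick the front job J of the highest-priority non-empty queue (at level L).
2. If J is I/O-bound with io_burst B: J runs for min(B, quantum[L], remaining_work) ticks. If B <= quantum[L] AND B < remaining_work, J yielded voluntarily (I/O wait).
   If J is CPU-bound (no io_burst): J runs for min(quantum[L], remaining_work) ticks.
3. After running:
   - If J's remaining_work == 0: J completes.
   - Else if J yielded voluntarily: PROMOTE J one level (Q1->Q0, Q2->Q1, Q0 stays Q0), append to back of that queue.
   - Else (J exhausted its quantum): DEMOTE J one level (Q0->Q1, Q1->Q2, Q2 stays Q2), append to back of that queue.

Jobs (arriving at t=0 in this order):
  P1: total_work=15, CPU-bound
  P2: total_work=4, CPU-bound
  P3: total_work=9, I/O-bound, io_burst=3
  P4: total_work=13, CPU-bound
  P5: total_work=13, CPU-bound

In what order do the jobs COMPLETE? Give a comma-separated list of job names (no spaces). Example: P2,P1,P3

t=0-2: P1@Q0 runs 2, rem=13, quantum used, demote→Q1. Q0=[P2,P3,P4,P5] Q1=[P1] Q2=[]
t=2-4: P2@Q0 runs 2, rem=2, quantum used, demote→Q1. Q0=[P3,P4,P5] Q1=[P1,P2] Q2=[]
t=4-6: P3@Q0 runs 2, rem=7, quantum used, demote→Q1. Q0=[P4,P5] Q1=[P1,P2,P3] Q2=[]
t=6-8: P4@Q0 runs 2, rem=11, quantum used, demote→Q1. Q0=[P5] Q1=[P1,P2,P3,P4] Q2=[]
t=8-10: P5@Q0 runs 2, rem=11, quantum used, demote→Q1. Q0=[] Q1=[P1,P2,P3,P4,P5] Q2=[]
t=10-14: P1@Q1 runs 4, rem=9, quantum used, demote→Q2. Q0=[] Q1=[P2,P3,P4,P5] Q2=[P1]
t=14-16: P2@Q1 runs 2, rem=0, completes. Q0=[] Q1=[P3,P4,P5] Q2=[P1]
t=16-19: P3@Q1 runs 3, rem=4, I/O yield, promote→Q0. Q0=[P3] Q1=[P4,P5] Q2=[P1]
t=19-21: P3@Q0 runs 2, rem=2, quantum used, demote→Q1. Q0=[] Q1=[P4,P5,P3] Q2=[P1]
t=21-25: P4@Q1 runs 4, rem=7, quantum used, demote→Q2. Q0=[] Q1=[P5,P3] Q2=[P1,P4]
t=25-29: P5@Q1 runs 4, rem=7, quantum used, demote→Q2. Q0=[] Q1=[P3] Q2=[P1,P4,P5]
t=29-31: P3@Q1 runs 2, rem=0, completes. Q0=[] Q1=[] Q2=[P1,P4,P5]
t=31-40: P1@Q2 runs 9, rem=0, completes. Q0=[] Q1=[] Q2=[P4,P5]
t=40-47: P4@Q2 runs 7, rem=0, completes. Q0=[] Q1=[] Q2=[P5]
t=47-54: P5@Q2 runs 7, rem=0, completes. Q0=[] Q1=[] Q2=[]

Answer: P2,P3,P1,P4,P5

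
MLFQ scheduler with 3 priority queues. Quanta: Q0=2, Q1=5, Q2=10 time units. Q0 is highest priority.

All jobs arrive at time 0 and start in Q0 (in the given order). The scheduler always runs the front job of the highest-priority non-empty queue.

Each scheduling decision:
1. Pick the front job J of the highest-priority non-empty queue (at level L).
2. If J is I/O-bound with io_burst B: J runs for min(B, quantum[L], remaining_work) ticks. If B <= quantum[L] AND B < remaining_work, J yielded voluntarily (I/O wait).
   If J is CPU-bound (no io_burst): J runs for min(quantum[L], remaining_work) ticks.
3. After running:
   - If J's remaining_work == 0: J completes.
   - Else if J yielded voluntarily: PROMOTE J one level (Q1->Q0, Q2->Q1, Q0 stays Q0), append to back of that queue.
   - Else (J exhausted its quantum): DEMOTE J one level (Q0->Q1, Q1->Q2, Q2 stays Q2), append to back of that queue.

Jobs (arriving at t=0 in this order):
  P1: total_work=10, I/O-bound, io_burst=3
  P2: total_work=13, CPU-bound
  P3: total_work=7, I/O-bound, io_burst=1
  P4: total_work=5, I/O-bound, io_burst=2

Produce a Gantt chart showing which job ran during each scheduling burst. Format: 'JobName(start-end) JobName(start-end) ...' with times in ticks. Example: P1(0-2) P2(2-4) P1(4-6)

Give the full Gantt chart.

Answer: P1(0-2) P2(2-4) P3(4-5) P4(5-7) P3(7-8) P4(8-10) P3(10-11) P4(11-12) P3(12-13) P3(13-14) P3(14-15) P3(15-16) P1(16-19) P1(19-21) P2(21-26) P1(26-29) P2(29-35)

Derivation:
t=0-2: P1@Q0 runs 2, rem=8, quantum used, demote→Q1. Q0=[P2,P3,P4] Q1=[P1] Q2=[]
t=2-4: P2@Q0 runs 2, rem=11, quantum used, demote→Q1. Q0=[P3,P4] Q1=[P1,P2] Q2=[]
t=4-5: P3@Q0 runs 1, rem=6, I/O yield, promote→Q0. Q0=[P4,P3] Q1=[P1,P2] Q2=[]
t=5-7: P4@Q0 runs 2, rem=3, I/O yield, promote→Q0. Q0=[P3,P4] Q1=[P1,P2] Q2=[]
t=7-8: P3@Q0 runs 1, rem=5, I/O yield, promote→Q0. Q0=[P4,P3] Q1=[P1,P2] Q2=[]
t=8-10: P4@Q0 runs 2, rem=1, I/O yield, promote→Q0. Q0=[P3,P4] Q1=[P1,P2] Q2=[]
t=10-11: P3@Q0 runs 1, rem=4, I/O yield, promote→Q0. Q0=[P4,P3] Q1=[P1,P2] Q2=[]
t=11-12: P4@Q0 runs 1, rem=0, completes. Q0=[P3] Q1=[P1,P2] Q2=[]
t=12-13: P3@Q0 runs 1, rem=3, I/O yield, promote→Q0. Q0=[P3] Q1=[P1,P2] Q2=[]
t=13-14: P3@Q0 runs 1, rem=2, I/O yield, promote→Q0. Q0=[P3] Q1=[P1,P2] Q2=[]
t=14-15: P3@Q0 runs 1, rem=1, I/O yield, promote→Q0. Q0=[P3] Q1=[P1,P2] Q2=[]
t=15-16: P3@Q0 runs 1, rem=0, completes. Q0=[] Q1=[P1,P2] Q2=[]
t=16-19: P1@Q1 runs 3, rem=5, I/O yield, promote→Q0. Q0=[P1] Q1=[P2] Q2=[]
t=19-21: P1@Q0 runs 2, rem=3, quantum used, demote→Q1. Q0=[] Q1=[P2,P1] Q2=[]
t=21-26: P2@Q1 runs 5, rem=6, quantum used, demote→Q2. Q0=[] Q1=[P1] Q2=[P2]
t=26-29: P1@Q1 runs 3, rem=0, completes. Q0=[] Q1=[] Q2=[P2]
t=29-35: P2@Q2 runs 6, rem=0, completes. Q0=[] Q1=[] Q2=[]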